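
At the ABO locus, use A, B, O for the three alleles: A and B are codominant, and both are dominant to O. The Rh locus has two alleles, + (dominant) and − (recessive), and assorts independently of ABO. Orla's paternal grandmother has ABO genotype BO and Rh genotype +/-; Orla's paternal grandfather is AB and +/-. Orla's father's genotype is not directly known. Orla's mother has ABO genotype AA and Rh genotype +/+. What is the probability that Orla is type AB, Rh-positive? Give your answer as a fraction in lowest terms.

Orla's father's ABO genotype from BO × AB: 1/4 AB, 1/4 AO, 1/4 BB, 1/4 BO.
Crossing each possibility with the mother AA and summing P(type AB): 1/4·1/2 + 1/4·0 + 1/4·1 + 1/4·1/2 = 1/2.
Similarly for Rh via the father's Rh distribution: P(Rh+) = 1.
Independent loci: 1/2 × 1 = 1/2.

1/2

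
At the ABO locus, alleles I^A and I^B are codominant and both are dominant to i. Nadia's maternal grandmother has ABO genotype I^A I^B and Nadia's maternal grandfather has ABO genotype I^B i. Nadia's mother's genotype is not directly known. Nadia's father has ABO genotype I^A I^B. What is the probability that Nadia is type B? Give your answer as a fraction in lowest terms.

3/8

Nadia's mother's ABO genotype from I^A I^B × I^B i: 1/4 I^A I^B, 1/4 I^A i, 1/4 I^B I^B, 1/4 I^B i.
Crossing each possibility with the father I^A I^B and summing P(type B): 1/4·1/4 + 1/4·1/4 + 1/4·1/2 + 1/4·1/2 = 3/8.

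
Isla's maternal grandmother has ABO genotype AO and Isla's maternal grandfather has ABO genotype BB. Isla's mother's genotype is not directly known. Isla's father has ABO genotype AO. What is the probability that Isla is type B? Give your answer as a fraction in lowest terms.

1/4

Isla's mother's ABO genotype from AO × BB: 1/2 AB, 1/2 BO.
Crossing each possibility with the father AO and summing P(type B): 1/2·1/4 + 1/2·1/4 = 1/4.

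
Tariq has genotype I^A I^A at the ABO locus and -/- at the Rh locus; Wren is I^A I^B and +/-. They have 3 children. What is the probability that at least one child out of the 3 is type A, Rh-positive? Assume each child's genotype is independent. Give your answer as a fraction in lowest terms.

37/64

ABO cross I^A I^A × I^A I^B → 1/2 A, 1/2 AB.
Rh cross -/- × +/- → 1/2 Rh+, 1/2 Rh-; so P(type A, Rh-positive) = 1/2 × 1/2 = 1/4 per child.
P(none) = (3/4)^3 = 27/64; P(at least one) = 1 − 27/64 = 37/64.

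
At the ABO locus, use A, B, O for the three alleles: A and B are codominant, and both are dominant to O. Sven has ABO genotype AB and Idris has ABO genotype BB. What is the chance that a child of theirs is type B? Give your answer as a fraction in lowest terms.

ABO cross AB × BB → offspring phenotypes: 1/2 B, 1/2 AB.
So P(type B) = 1/2.

1/2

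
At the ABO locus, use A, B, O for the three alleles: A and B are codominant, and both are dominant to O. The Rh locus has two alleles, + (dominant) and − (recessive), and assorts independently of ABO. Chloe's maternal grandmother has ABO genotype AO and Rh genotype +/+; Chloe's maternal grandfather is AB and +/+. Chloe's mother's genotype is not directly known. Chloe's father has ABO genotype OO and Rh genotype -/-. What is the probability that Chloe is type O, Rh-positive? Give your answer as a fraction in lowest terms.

1/4

Chloe's mother's ABO genotype from AO × AB: 1/4 AA, 1/4 AB, 1/4 AO, 1/4 BO.
Crossing each possibility with the father OO and summing P(type O): 1/4·0 + 1/4·0 + 1/4·1/2 + 1/4·1/2 = 1/4.
Similarly for Rh via the mother's Rh distribution: P(Rh+) = 1.
Independent loci: 1/4 × 1 = 1/4.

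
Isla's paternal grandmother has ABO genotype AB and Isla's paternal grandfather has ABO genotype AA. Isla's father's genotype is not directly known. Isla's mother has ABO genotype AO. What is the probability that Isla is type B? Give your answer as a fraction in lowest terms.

1/8

Isla's father's ABO genotype from AB × AA: 1/2 AA, 1/2 AB.
Crossing each possibility with the mother AO and summing P(type B): 1/2·0 + 1/2·1/4 = 1/8.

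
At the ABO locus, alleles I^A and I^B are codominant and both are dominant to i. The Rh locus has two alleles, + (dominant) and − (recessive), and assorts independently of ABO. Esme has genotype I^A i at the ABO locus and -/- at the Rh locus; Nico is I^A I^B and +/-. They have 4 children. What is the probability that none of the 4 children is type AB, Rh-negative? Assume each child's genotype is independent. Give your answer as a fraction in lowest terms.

ABO cross I^A i × I^A I^B → 1/2 A, 1/4 B, 1/4 AB.
Rh cross -/- × +/- → 1/2 Rh+, 1/2 Rh-; so P(type AB, Rh-negative) = 1/4 × 1/2 = 1/8 per child.
P(not type AB, Rh-negative) = 7/8 for one child; (7/8)^4 = 2401/4096.

2401/4096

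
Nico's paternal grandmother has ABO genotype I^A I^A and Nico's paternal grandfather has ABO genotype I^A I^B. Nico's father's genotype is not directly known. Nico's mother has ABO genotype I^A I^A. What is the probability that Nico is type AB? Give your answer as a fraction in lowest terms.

1/4

Nico's father's ABO genotype from I^A I^A × I^A I^B: 1/2 I^A I^A, 1/2 I^A I^B.
Crossing each possibility with the mother I^A I^A and summing P(type AB): 1/2·0 + 1/2·1/2 = 1/4.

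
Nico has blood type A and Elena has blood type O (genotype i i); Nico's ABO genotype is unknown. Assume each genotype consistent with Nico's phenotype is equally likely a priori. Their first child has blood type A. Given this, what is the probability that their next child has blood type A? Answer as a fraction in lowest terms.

5/6

Possible genotypes: Nico ∈ {I^A I^A, I^A i}; Elena ∈ {i i}.
Weight each parental genotype pair by prior × P(type-A child):
  I^A I^A × i i: posterior weight 2/3; P(next child type A) = 1.
  I^A i × i i: posterior weight 1/3; P(next child type A) = 1/2.
Weighted sum = 5/6.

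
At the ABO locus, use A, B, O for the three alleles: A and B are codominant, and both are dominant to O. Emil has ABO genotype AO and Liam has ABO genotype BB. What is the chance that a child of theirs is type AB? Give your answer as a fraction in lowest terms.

1/2

ABO cross AO × BB → offspring phenotypes: 1/2 B, 1/2 AB.
So P(type AB) = 1/2.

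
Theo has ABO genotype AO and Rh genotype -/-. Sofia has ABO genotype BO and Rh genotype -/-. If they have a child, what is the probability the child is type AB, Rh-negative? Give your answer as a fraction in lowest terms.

ABO cross AO × BO → offspring phenotypes: 1/4 O, 1/4 A, 1/4 B, 1/4 AB.
Rh cross -/- × -/- → 1 Rh-.
Independent loci: P(type AB, Rh-negative) = 1/4 × 1 = 1/4.

1/4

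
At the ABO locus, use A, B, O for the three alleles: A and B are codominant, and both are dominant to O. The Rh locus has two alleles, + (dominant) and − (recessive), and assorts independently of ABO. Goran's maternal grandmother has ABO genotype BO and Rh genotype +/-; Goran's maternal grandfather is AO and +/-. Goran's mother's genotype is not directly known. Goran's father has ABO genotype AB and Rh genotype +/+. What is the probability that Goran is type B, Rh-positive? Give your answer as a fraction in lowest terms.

Goran's mother's ABO genotype from BO × AO: 1/4 AB, 1/4 AO, 1/4 BO, 1/4 OO.
Crossing each possibility with the father AB and summing P(type B): 1/4·1/4 + 1/4·1/4 + 1/4·1/2 + 1/4·1/2 = 3/8.
Similarly for Rh via the mother's Rh distribution: P(Rh+) = 1.
Independent loci: 3/8 × 1 = 3/8.

3/8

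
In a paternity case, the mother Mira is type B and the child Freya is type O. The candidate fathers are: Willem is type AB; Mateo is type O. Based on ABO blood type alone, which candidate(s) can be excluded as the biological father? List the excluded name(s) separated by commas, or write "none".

Willem

A candidate is excluded only if no genotype consistent with his phenotype could produce a type O child with a type B mother.
Willem (type AB): no genotype consistent with that phenotype can produce a type-O child with a type-B mother.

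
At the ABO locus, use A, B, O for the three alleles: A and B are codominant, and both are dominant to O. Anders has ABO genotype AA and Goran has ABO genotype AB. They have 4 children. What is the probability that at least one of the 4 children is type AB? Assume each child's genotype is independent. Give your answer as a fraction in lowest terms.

ABO cross AA × AB → 1/2 A, 1/2 AB.
So P(type AB) = 1/2 per child.
P(none) = (1/2)^4 = 1/16; P(at least one) = 1 − 1/16 = 15/16.

15/16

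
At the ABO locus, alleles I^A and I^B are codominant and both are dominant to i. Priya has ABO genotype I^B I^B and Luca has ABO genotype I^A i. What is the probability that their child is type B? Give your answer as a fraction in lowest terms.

ABO cross I^B I^B × I^A i → offspring phenotypes: 1/2 B, 1/2 AB.
So P(type B) = 1/2.

1/2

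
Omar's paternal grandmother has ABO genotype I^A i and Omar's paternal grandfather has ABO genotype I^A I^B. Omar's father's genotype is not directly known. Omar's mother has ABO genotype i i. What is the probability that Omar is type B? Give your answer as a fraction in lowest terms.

Omar's father's ABO genotype from I^A i × I^A I^B: 1/4 I^A I^A, 1/4 I^A I^B, 1/4 I^A i, 1/4 I^B i.
Crossing each possibility with the mother i i and summing P(type B): 1/4·0 + 1/4·1/2 + 1/4·0 + 1/4·1/2 = 1/4.

1/4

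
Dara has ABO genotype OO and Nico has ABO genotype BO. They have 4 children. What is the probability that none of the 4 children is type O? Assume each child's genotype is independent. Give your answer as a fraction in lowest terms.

1/16

ABO cross OO × BO → 1/2 O, 1/2 B.
So P(type O) = 1/2 per child.
P(not type O) = 1/2 for one child; (1/2)^4 = 1/16.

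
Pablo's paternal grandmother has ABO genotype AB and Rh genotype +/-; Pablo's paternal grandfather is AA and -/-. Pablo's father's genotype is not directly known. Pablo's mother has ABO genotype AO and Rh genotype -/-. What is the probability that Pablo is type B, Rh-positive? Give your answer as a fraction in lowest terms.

Pablo's father's ABO genotype from AB × AA: 1/2 AA, 1/2 AB.
Crossing each possibility with the mother AO and summing P(type B): 1/2·0 + 1/2·1/4 = 1/8.
Similarly for Rh via the father's Rh distribution: P(Rh+) = 1/4.
Independent loci: 1/8 × 1/4 = 1/32.

1/32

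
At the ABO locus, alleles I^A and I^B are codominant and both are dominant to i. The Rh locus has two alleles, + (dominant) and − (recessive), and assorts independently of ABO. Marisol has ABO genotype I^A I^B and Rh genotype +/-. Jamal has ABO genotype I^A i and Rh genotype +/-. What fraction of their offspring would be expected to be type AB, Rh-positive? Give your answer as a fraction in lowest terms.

ABO cross I^A I^B × I^A i → offspring phenotypes: 1/2 A, 1/4 B, 1/4 AB.
Rh cross +/- × +/- → 3/4 Rh+, 1/4 Rh-.
Independent loci: P(type AB, Rh-positive) = 1/4 × 3/4 = 3/16.

3/16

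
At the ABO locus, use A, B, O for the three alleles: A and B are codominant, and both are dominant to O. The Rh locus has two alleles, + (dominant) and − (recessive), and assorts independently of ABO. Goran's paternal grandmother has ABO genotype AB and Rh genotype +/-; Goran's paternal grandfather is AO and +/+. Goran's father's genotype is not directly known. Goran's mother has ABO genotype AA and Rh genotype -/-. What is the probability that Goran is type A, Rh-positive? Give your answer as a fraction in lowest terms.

Goran's father's ABO genotype from AB × AO: 1/4 AA, 1/4 AB, 1/4 AO, 1/4 BO.
Crossing each possibility with the mother AA and summing P(type A): 1/4·1 + 1/4·1/2 + 1/4·1 + 1/4·1/2 = 3/4.
Similarly for Rh via the father's Rh distribution: P(Rh+) = 3/4.
Independent loci: 3/4 × 3/4 = 9/16.

9/16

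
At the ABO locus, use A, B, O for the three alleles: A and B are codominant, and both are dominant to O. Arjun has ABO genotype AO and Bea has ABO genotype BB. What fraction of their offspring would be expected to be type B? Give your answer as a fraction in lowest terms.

1/2

ABO cross AO × BB → offspring phenotypes: 1/2 B, 1/2 AB.
So P(type B) = 1/2.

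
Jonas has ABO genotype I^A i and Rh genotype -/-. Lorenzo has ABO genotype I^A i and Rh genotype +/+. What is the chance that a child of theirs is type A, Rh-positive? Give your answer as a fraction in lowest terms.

ABO cross I^A i × I^A i → offspring phenotypes: 1/4 O, 3/4 A.
Rh cross -/- × +/+ → 1 Rh+.
Independent loci: P(type A, Rh-positive) = 3/4 × 1 = 3/4.

3/4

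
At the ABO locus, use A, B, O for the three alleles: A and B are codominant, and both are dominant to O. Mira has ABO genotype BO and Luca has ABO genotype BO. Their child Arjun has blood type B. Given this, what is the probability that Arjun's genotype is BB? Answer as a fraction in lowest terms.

1/3

Cross BO × BO → 1/4 BB, 1/2 BO, 1/4 OO.
Type-B genotypes among offspring: BB (1/4), BO (1/2); total 3/4.
P(BB | type B) = (1/4) / (3/4) = 1/3.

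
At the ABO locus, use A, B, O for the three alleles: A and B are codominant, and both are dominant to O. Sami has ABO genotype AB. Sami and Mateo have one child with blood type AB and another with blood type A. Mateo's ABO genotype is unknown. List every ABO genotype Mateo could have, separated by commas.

AA, AB, AO, BO

For each candidate genotype of Mateo, check whether crossing it with AB can produce every observed child phenotype.
  AA → possible child types {A, AB} ✓
  AB → possible child types {A, B, AB} ✓
  AO → possible child types {A, B, AB} ✓
  BB → possible child types {B, AB} ✗
  BO → possible child types {A, B, AB} ✓
  OO → possible child types {A, B} ✗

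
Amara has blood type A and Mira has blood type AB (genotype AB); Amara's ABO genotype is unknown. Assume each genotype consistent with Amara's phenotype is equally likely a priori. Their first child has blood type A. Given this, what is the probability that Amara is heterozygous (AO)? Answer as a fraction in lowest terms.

1/2

Possible genotypes: Amara ∈ {AA, AO}; Mira ∈ {AB}.
Weight each parental genotype pair by prior × P(type-A child):
  AA × AB: posterior weight 1/2.
  AO × AB: posterior weight 1/2.
Sum the posterior weight over pairs where Amara is AO: 1/2.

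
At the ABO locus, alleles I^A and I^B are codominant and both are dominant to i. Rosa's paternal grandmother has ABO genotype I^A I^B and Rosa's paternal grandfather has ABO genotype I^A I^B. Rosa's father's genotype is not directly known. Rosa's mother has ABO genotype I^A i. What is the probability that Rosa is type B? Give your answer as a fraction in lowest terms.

1/4

Rosa's father's ABO genotype from I^A I^B × I^A I^B: 1/4 I^A I^A, 1/2 I^A I^B, 1/4 I^B I^B.
Crossing each possibility with the mother I^A i and summing P(type B): 1/4·0 + 1/2·1/4 + 1/4·1/2 = 1/4.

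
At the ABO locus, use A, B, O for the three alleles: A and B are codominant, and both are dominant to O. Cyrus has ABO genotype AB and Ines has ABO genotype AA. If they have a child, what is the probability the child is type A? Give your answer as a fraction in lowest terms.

1/2

ABO cross AB × AA → offspring phenotypes: 1/2 A, 1/2 AB.
So P(type A) = 1/2.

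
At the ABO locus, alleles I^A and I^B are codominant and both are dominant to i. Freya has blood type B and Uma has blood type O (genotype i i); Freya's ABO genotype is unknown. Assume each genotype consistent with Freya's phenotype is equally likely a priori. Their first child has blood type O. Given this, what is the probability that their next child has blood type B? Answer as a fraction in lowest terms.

Possible genotypes: Freya ∈ {I^B I^B, I^B i}; Uma ∈ {i i}.
Weight each parental genotype pair by prior × P(type-O child):
  I^B i × i i: posterior weight 1; P(next child type B) = 1/2.
Weighted sum = 1/2.

1/2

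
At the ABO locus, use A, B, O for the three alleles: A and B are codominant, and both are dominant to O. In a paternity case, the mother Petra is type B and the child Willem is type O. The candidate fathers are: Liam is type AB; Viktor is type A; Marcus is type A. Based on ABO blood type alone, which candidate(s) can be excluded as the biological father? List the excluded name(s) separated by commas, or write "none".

Liam

A candidate is excluded only if no genotype consistent with his phenotype could produce a type O child with a type B mother.
Liam (type AB): no genotype consistent with that phenotype can produce a type-O child with a type-B mother.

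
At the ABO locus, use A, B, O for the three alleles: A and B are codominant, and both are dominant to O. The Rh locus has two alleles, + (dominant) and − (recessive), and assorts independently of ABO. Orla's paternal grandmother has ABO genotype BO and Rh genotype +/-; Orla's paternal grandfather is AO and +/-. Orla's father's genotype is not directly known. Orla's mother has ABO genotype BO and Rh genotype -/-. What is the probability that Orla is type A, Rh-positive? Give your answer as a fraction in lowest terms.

Orla's father's ABO genotype from BO × AO: 1/4 AB, 1/4 AO, 1/4 BO, 1/4 OO.
Crossing each possibility with the mother BO and summing P(type A): 1/4·1/4 + 1/4·1/4 + 1/4·0 + 1/4·0 = 1/8.
Similarly for Rh via the father's Rh distribution: P(Rh+) = 1/2.
Independent loci: 1/8 × 1/2 = 1/16.

1/16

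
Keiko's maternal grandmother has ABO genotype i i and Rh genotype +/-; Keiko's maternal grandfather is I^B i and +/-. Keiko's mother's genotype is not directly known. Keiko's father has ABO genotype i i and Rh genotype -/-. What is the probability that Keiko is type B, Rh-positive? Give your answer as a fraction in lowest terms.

1/8

Keiko's mother's ABO genotype from i i × I^B i: 1/2 I^B i, 1/2 i i.
Crossing each possibility with the father i i and summing P(type B): 1/2·1/2 + 1/2·0 = 1/4.
Similarly for Rh via the mother's Rh distribution: P(Rh+) = 1/2.
Independent loci: 1/4 × 1/2 = 1/8.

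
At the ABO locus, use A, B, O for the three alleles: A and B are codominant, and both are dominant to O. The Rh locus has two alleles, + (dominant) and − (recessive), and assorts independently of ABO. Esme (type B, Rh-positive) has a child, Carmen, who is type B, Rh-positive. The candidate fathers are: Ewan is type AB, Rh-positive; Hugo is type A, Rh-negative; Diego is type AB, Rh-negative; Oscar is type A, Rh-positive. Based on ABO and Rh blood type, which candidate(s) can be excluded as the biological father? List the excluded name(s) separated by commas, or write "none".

A candidate is excluded only if no genotype consistent with his phenotype could produce a type B, Rh-positive child with a type B, Rh-positive mother.
Every candidate has at least one consistent genotype combination, so none can be excluded.

none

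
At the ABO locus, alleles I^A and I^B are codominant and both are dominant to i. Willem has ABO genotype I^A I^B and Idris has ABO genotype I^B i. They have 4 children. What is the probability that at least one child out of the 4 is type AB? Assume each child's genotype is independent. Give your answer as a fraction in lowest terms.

175/256

ABO cross I^A I^B × I^B i → 1/4 A, 1/2 B, 1/4 AB.
So P(type AB) = 1/4 per child.
P(none) = (3/4)^4 = 81/256; P(at least one) = 1 − 81/256 = 175/256.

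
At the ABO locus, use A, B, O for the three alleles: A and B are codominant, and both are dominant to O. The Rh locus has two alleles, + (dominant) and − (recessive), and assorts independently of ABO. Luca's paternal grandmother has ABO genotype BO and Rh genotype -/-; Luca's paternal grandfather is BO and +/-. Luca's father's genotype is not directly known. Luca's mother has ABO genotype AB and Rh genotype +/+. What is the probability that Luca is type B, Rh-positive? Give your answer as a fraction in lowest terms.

Luca's father's ABO genotype from BO × BO: 1/4 BB, 1/2 BO, 1/4 OO.
Crossing each possibility with the mother AB and summing P(type B): 1/4·1/2 + 1/2·1/2 + 1/4·1/2 = 1/2.
Similarly for Rh via the father's Rh distribution: P(Rh+) = 1.
Independent loci: 1/2 × 1 = 1/2.

1/2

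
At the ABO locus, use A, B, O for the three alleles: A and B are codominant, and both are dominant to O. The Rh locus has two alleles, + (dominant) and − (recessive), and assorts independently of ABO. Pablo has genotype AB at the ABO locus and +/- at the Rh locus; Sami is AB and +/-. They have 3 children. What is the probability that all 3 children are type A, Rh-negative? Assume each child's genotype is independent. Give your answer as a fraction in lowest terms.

1/4096

ABO cross AB × AB → 1/4 A, 1/4 B, 1/2 AB.
Rh cross +/- × +/- → 3/4 Rh+, 1/4 Rh-; so P(type A, Rh-negative) = 1/4 × 1/4 = 1/16 per child.
All 3 independent: (1/16)^3 = 1/4096.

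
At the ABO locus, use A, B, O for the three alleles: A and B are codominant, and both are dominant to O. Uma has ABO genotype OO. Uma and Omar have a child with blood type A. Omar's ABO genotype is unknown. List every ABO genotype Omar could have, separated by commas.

For each candidate genotype of Omar, check whether crossing it with OO can produce every observed child phenotype.
  AA → possible child types {A} ✓
  AB → possible child types {A, B} ✓
  AO → possible child types {O, A} ✓
  BB → possible child types {B} ✗
  BO → possible child types {O, B} ✗
  OO → possible child types {O} ✗

AA, AB, AO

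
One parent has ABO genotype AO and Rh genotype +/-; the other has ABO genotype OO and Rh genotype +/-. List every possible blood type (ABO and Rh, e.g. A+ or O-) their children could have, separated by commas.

Gametes from AO × OO give offspring ABO genotypes AO, OO, i.e. phenotypes O, A.
Rh cross +/- × +/- → phenotypes Rh+, Rh-.
Combining independently: O+, O-, A+, A-.

O+, O-, A+, A-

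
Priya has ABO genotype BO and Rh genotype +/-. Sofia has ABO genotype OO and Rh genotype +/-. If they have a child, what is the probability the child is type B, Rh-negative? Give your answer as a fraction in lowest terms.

ABO cross BO × OO → offspring phenotypes: 1/2 O, 1/2 B.
Rh cross +/- × +/- → 3/4 Rh+, 1/4 Rh-.
Independent loci: P(type B, Rh-negative) = 1/2 × 1/4 = 1/8.

1/8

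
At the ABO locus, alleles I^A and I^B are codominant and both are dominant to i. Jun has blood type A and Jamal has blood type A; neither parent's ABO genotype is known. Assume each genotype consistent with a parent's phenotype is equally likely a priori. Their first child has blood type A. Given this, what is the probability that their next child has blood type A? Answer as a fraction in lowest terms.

19/20

Possible genotypes: Jun ∈ {I^A I^A, I^A i}; Jamal ∈ {I^A I^A, I^A i}.
Weight each parental genotype pair by prior × P(type-A child):
  I^A I^A × I^A I^A: posterior weight 4/15; P(next child type A) = 1.
  I^A I^A × I^A i: posterior weight 4/15; P(next child type A) = 1.
  I^A i × I^A I^A: posterior weight 4/15; P(next child type A) = 1.
  I^A i × I^A i: posterior weight 1/5; P(next child type A) = 3/4.
Weighted sum = 19/20.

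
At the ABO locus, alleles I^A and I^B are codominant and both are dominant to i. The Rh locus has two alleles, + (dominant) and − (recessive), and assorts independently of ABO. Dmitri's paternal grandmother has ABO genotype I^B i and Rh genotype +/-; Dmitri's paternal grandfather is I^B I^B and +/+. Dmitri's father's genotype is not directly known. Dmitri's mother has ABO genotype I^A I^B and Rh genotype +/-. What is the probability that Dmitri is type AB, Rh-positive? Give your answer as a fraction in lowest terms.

21/64

Dmitri's father's ABO genotype from I^B i × I^B I^B: 1/2 I^B I^B, 1/2 I^B i.
Crossing each possibility with the mother I^A I^B and summing P(type AB): 1/2·1/2 + 1/2·1/4 = 3/8.
Similarly for Rh via the father's Rh distribution: P(Rh+) = 7/8.
Independent loci: 3/8 × 7/8 = 21/64.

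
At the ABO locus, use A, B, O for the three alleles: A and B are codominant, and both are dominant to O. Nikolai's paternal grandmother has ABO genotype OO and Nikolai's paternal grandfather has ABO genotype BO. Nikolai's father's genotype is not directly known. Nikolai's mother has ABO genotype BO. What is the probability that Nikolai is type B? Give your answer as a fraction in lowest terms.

5/8

Nikolai's father's ABO genotype from OO × BO: 1/2 BO, 1/2 OO.
Crossing each possibility with the mother BO and summing P(type B): 1/2·3/4 + 1/2·1/2 = 5/8.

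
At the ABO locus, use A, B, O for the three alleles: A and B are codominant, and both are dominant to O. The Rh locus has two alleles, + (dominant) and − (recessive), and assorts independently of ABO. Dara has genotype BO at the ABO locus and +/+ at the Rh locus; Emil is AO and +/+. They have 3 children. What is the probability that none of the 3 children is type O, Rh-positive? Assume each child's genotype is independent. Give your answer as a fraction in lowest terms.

27/64

ABO cross BO × AO → 1/4 O, 1/4 A, 1/4 B, 1/4 AB.
Rh cross +/+ × +/+ → 1 Rh+; so P(type O, Rh-positive) = 1/4 × 1 = 1/4 per child.
P(not type O, Rh-positive) = 3/4 for one child; (3/4)^3 = 27/64.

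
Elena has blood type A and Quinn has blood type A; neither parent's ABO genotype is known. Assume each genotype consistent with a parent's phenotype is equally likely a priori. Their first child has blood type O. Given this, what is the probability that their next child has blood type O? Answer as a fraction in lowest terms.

1/4

Possible genotypes: Elena ∈ {AA, AO}; Quinn ∈ {AA, AO}.
Weight each parental genotype pair by prior × P(type-O child):
  AO × AO: posterior weight 1; P(next child type O) = 1/4.
Weighted sum = 1/4.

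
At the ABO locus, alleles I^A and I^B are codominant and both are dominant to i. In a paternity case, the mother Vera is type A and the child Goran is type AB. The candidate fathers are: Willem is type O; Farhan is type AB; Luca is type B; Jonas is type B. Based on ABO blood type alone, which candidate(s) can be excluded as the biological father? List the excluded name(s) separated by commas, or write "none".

Willem

A candidate is excluded only if no genotype consistent with his phenotype could produce a type AB child with a type A mother.
Willem (type O): no genotype consistent with that phenotype can produce a type-AB child with a type-A mother.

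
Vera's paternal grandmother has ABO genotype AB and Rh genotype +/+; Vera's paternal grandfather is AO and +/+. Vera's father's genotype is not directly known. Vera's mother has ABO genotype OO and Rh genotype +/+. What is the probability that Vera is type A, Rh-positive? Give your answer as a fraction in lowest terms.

Vera's father's ABO genotype from AB × AO: 1/4 AA, 1/4 AB, 1/4 AO, 1/4 BO.
Crossing each possibility with the mother OO and summing P(type A): 1/4·1 + 1/4·1/2 + 1/4·1/2 + 1/4·0 = 1/2.
Similarly for Rh via the father's Rh distribution: P(Rh+) = 1.
Independent loci: 1/2 × 1 = 1/2.

1/2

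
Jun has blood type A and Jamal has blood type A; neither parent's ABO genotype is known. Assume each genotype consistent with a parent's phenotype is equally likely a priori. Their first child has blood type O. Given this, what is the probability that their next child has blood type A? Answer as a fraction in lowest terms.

Possible genotypes: Jun ∈ {AA, AO}; Jamal ∈ {AA, AO}.
Weight each parental genotype pair by prior × P(type-O child):
  AO × AO: posterior weight 1; P(next child type A) = 3/4.
Weighted sum = 3/4.

3/4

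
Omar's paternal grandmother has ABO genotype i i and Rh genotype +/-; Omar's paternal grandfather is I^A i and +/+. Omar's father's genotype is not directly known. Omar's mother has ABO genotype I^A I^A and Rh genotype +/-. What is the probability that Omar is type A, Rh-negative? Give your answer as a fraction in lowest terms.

Omar's father's ABO genotype from i i × I^A i: 1/2 I^A i, 1/2 i i.
Crossing each possibility with the mother I^A I^A and summing P(type A): 1/2·1 + 1/2·1 = 1.
Similarly for Rh via the father's Rh distribution: P(Rh-) = 1/8.
Independent loci: 1 × 1/8 = 1/8.

1/8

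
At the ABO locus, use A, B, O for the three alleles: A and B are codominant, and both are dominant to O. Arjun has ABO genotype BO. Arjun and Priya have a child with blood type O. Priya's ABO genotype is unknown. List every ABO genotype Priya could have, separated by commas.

AO, BO, OO

For each candidate genotype of Priya, check whether crossing it with BO can produce every observed child phenotype.
  AA → possible child types {A, AB} ✗
  AB → possible child types {A, B, AB} ✗
  AO → possible child types {O, A, B, AB} ✓
  BB → possible child types {B} ✗
  BO → possible child types {O, B} ✓
  OO → possible child types {O, B} ✓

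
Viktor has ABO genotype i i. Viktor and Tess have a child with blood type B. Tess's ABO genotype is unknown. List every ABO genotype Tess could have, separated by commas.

I^A I^B, I^B I^B, I^B i

For each candidate genotype of Tess, check whether crossing it with i i can produce every observed child phenotype.
  I^A I^A → possible child types {A} ✗
  I^A I^B → possible child types {A, B} ✓
  I^A i → possible child types {O, A} ✗
  I^B I^B → possible child types {B} ✓
  I^B i → possible child types {O, B} ✓
  i i → possible child types {O} ✗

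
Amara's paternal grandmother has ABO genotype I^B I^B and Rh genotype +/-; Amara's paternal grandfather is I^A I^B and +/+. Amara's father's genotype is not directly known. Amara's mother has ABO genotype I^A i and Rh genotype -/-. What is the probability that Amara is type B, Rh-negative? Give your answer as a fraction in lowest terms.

Amara's father's ABO genotype from I^B I^B × I^A I^B: 1/2 I^A I^B, 1/2 I^B I^B.
Crossing each possibility with the mother I^A i and summing P(type B): 1/2·1/4 + 1/2·1/2 = 3/8.
Similarly for Rh via the father's Rh distribution: P(Rh-) = 1/4.
Independent loci: 3/8 × 1/4 = 3/32.

3/32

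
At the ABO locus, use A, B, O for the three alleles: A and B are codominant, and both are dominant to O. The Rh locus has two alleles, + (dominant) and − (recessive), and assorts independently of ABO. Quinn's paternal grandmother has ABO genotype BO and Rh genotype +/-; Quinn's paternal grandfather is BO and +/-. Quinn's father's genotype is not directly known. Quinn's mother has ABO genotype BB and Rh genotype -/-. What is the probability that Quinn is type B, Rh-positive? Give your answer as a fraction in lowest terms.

1/2

Quinn's father's ABO genotype from BO × BO: 1/4 BB, 1/2 BO, 1/4 OO.
Crossing each possibility with the mother BB and summing P(type B): 1/4·1 + 1/2·1 + 1/4·1 = 1.
Similarly for Rh via the father's Rh distribution: P(Rh+) = 1/2.
Independent loci: 1 × 1/2 = 1/2.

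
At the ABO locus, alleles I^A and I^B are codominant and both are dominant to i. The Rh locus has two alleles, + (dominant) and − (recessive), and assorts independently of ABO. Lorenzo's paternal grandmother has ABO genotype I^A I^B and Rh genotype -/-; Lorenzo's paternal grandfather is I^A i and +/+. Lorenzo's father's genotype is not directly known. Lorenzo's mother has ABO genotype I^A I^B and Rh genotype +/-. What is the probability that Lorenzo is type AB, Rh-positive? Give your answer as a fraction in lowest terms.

Lorenzo's father's ABO genotype from I^A I^B × I^A i: 1/4 I^A I^A, 1/4 I^A I^B, 1/4 I^A i, 1/4 I^B i.
Crossing each possibility with the mother I^A I^B and summing P(type AB): 1/4·1/2 + 1/4·1/2 + 1/4·1/4 + 1/4·1/4 = 3/8.
Similarly for Rh via the father's Rh distribution: P(Rh+) = 3/4.
Independent loci: 3/8 × 3/4 = 9/32.

9/32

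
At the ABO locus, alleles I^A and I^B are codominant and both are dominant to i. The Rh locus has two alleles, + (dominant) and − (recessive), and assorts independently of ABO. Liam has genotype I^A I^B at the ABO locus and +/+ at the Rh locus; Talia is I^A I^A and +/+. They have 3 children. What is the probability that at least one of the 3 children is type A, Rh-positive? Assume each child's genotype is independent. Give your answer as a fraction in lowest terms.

7/8

ABO cross I^A I^B × I^A I^A → 1/2 A, 1/2 AB.
Rh cross +/+ × +/+ → 1 Rh+; so P(type A, Rh-positive) = 1/2 × 1 = 1/2 per child.
P(none) = (1/2)^3 = 1/8; P(at least one) = 1 − 1/8 = 7/8.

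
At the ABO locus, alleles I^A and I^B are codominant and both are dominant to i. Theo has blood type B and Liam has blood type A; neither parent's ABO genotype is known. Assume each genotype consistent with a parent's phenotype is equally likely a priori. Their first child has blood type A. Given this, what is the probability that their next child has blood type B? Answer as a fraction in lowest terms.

Possible genotypes: Theo ∈ {I^B I^B, I^B i}; Liam ∈ {I^A I^A, I^A i}.
Weight each parental genotype pair by prior × P(type-A child):
  I^B i × I^A I^A: posterior weight 2/3; P(next child type B) = 0.
  I^B i × I^A i: posterior weight 1/3; P(next child type B) = 1/4.
Weighted sum = 1/12.

1/12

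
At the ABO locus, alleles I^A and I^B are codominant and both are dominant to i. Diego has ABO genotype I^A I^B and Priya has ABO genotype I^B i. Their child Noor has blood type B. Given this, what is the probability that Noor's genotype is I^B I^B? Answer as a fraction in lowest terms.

1/2

Cross I^A I^B × I^B i → 1/4 I^A I^B, 1/4 I^A i, 1/4 I^B I^B, 1/4 I^B i.
Type-B genotypes among offspring: I^B I^B (1/4), I^B i (1/4); total 1/2.
P(I^B I^B | type B) = (1/4) / (1/2) = 1/2.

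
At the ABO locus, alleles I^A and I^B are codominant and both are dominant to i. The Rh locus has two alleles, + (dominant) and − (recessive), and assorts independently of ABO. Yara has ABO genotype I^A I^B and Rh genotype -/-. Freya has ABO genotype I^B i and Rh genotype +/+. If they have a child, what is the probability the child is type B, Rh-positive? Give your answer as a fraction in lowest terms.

ABO cross I^A I^B × I^B i → offspring phenotypes: 1/4 A, 1/2 B, 1/4 AB.
Rh cross -/- × +/+ → 1 Rh+.
Independent loci: P(type B, Rh-positive) = 1/2 × 1 = 1/2.

1/2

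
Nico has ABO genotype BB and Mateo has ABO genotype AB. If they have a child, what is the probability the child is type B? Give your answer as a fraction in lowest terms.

1/2

ABO cross BB × AB → offspring phenotypes: 1/2 B, 1/2 AB.
So P(type B) = 1/2.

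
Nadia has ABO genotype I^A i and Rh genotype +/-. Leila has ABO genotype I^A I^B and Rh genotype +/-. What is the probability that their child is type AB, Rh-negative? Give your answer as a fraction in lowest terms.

1/16

ABO cross I^A i × I^A I^B → offspring phenotypes: 1/2 A, 1/4 B, 1/4 AB.
Rh cross +/- × +/- → 3/4 Rh+, 1/4 Rh-.
Independent loci: P(type AB, Rh-negative) = 1/4 × 1/4 = 1/16.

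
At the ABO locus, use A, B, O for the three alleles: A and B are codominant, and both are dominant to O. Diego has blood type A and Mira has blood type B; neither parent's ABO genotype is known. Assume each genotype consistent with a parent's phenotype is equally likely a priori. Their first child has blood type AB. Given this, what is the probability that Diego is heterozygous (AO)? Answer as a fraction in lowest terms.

Possible genotypes: Diego ∈ {AA, AO}; Mira ∈ {BB, BO}.
Weight each parental genotype pair by prior × P(type-AB child):
  AA × BB: posterior weight 4/9.
  AA × BO: posterior weight 2/9.
  AO × BB: posterior weight 2/9.
  AO × BO: posterior weight 1/9.
Sum the posterior weight over pairs where Diego is AO: 1/3.

1/3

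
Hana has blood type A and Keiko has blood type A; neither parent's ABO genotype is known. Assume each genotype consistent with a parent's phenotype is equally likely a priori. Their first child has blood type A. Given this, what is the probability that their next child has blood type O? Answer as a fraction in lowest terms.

1/20

Possible genotypes: Hana ∈ {I^A I^A, I^A i}; Keiko ∈ {I^A I^A, I^A i}.
Weight each parental genotype pair by prior × P(type-A child):
  I^A I^A × I^A I^A: posterior weight 4/15; P(next child type O) = 0.
  I^A I^A × I^A i: posterior weight 4/15; P(next child type O) = 0.
  I^A i × I^A I^A: posterior weight 4/15; P(next child type O) = 0.
  I^A i × I^A i: posterior weight 1/5; P(next child type O) = 1/4.
Weighted sum = 1/20.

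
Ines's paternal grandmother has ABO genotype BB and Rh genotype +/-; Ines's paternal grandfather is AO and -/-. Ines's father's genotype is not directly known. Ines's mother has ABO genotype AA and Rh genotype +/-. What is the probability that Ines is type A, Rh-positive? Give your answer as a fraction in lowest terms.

5/16

Ines's father's ABO genotype from BB × AO: 1/2 AB, 1/2 BO.
Crossing each possibility with the mother AA and summing P(type A): 1/2·1/2 + 1/2·1/2 = 1/2.
Similarly for Rh via the father's Rh distribution: P(Rh+) = 5/8.
Independent loci: 1/2 × 5/8 = 5/16.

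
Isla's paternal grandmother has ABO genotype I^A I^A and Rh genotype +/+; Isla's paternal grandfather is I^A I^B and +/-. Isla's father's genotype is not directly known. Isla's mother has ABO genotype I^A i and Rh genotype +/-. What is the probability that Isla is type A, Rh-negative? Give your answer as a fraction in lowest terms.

3/32

Isla's father's ABO genotype from I^A I^A × I^A I^B: 1/2 I^A I^A, 1/2 I^A I^B.
Crossing each possibility with the mother I^A i and summing P(type A): 1/2·1 + 1/2·1/2 = 3/4.
Similarly for Rh via the father's Rh distribution: P(Rh-) = 1/8.
Independent loci: 3/4 × 1/8 = 3/32.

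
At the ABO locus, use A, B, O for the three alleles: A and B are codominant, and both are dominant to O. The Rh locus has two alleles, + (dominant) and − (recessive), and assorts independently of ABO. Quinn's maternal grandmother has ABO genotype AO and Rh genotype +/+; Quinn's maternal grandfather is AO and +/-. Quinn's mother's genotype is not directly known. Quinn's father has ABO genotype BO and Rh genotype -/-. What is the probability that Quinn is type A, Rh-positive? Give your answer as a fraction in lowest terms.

3/16

Quinn's mother's ABO genotype from AO × AO: 1/4 AA, 1/2 AO, 1/4 OO.
Crossing each possibility with the father BO and summing P(type A): 1/4·1/2 + 1/2·1/4 + 1/4·0 = 1/4.
Similarly for Rh via the mother's Rh distribution: P(Rh+) = 3/4.
Independent loci: 1/4 × 3/4 = 3/16.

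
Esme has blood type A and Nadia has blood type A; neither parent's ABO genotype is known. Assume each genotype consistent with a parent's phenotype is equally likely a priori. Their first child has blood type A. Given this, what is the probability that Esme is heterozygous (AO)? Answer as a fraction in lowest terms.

Possible genotypes: Esme ∈ {AA, AO}; Nadia ∈ {AA, AO}.
Weight each parental genotype pair by prior × P(type-A child):
  AA × AA: posterior weight 4/15.
  AA × AO: posterior weight 4/15.
  AO × AA: posterior weight 4/15.
  AO × AO: posterior weight 1/5.
Sum the posterior weight over pairs where Esme is AO: 7/15.

7/15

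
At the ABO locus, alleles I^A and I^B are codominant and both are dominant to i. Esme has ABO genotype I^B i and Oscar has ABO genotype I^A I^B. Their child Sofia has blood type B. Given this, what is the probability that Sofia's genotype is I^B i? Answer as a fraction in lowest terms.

Cross I^B i × I^A I^B → 1/4 I^A I^B, 1/4 I^A i, 1/4 I^B I^B, 1/4 I^B i.
Type-B genotypes among offspring: I^B I^B (1/4), I^B i (1/4); total 1/2.
P(I^B i | type B) = (1/4) / (1/2) = 1/2.

1/2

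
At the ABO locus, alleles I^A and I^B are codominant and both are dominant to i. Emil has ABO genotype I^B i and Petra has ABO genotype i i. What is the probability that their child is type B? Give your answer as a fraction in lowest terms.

ABO cross I^B i × i i → offspring phenotypes: 1/2 O, 1/2 B.
So P(type B) = 1/2.

1/2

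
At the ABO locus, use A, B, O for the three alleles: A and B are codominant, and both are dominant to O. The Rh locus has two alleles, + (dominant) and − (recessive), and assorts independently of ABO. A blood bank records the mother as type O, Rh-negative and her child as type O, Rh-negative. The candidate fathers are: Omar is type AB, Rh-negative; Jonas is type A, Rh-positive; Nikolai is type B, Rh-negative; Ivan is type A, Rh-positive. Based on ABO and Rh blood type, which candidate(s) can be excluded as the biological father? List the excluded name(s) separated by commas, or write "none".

Omar

A candidate is excluded only if no genotype consistent with his phenotype could produce a type O, Rh-negative child with a type O, Rh-negative mother.
Omar (type AB, Rh-): no genotype consistent with that phenotype can produce a type-O Rh- child with a type-O mother.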